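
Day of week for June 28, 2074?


Zeller's congruence:
q=28, m=6, k=74, j=20
h = (28 + ⌊13×7/5⌋ + 74 + ⌊74/4⌋ + ⌊20/4⌋ - 2×20) mod 7
= (28 + 18 + 74 + 18 + 5 - 40) mod 7
= 103 mod 7 = 5
h=5 → Thursday

Thursday


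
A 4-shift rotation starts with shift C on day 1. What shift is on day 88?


Shifts: A, B, C, D
Start: C (index 2)
Day 88: (2 + 88 - 1) mod 4
= 89 mod 4
= 1
Index 1 → shift B

Shift B


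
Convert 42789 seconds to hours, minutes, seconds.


11h 53m 9s

Hours: 42789 ÷ 3600 = 11 remainder 3189
Minutes: 3189 ÷ 60 = 53 remainder 9
Seconds: 9


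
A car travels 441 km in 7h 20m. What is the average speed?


60.1 km/h

Distance: 441 km
Time: 7h 20m = 440 min = 440/60 = 22/3 hours
Speed = 441 ÷ (22/3) = 441 × 3 / 22 = 1323/22 ≈ 60.1 km/h


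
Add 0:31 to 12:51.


13:22

Start: 771 minutes from midnight
Add: 31 minutes
Total: 802 minutes
Hours: 802 ÷ 60 = 13 remainder 22


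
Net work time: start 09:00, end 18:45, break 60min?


8h 45m (525 minutes)

Total time = (18×60+45) - (9×60+0)
= 1125 - 540 = 585 min
Minus break: 585 - 60 = 525 min
= 8h 45m


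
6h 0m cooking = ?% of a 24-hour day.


Time: 360 minutes
Day: 1440 minutes
Percentage = (360/1440) × 100 = 25.0%

25.0%


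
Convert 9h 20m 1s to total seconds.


Hours: 9 × 3600 = 32400
Minutes: 20 × 60 = 1200
Seconds: 1
Total = 32400 + 1200 + 1 = 33601

33601 seconds


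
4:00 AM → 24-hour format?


04:00

Input: 4:00 AM
AM hour stays: 4


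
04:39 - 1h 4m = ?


03:35

Start: 279 minutes from midnight
Subtract: 64 minutes
Remaining: 279 - 64 = 215
Hours: 3, Minutes: 35


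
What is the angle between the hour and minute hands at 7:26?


Hour hand = 7×30 + 26×0.5 = 223.0°
Minute hand = 26×6 = 156°
Difference = |223.0 - 156| = 67.0°

67.0°


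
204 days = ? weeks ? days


29 weeks 1 days

Weeks: 204 ÷ 7 = 29 remainder 1


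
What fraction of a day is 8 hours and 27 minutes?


0.3521 (35.21%)

Total minutes: 8×60 + 27 = 507
Day = 24×60 = 1440 minutes
Fraction = 507/1440 ≈ 0.3521
As a percentage: 507/1440 × 100 ≈ 35.21%


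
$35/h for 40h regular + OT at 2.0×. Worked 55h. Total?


Regular: 40h × $35 = $1400.00
Overtime: 55 - 40 = 15h
OT pay: 15h × $35 × 2.0 = $1050.00
Total = $1400.00 + $1050.00 = $2450.00

$2450.00


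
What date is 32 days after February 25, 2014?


March 29, 2014

Start: February 25, 2014
Add 32 days
February 25 → March 1: 28 - 25 + 1 = 4 days (32 - 4 = 28 left)
March 1 + 28 = March 29, 2014


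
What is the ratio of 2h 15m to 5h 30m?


9:22 (0.41)

Duration 1: 135 minutes
Duration 2: 330 minutes
Ratio = 135:330
GCD = 15
Simplified = 9:22
As a decimal: 9/22 ≈ 0.41


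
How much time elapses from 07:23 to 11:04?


End time in minutes: 11×60 + 4 = 664
Start time in minutes: 7×60 + 23 = 443
Difference = 664 - 443 = 221 minutes
= 3 hours 41 minutes

3h 41m


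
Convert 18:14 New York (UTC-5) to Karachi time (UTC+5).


04:14 (next day)

Time difference = UTC+5 - UTC-5 = +10 hours
New hour = (18 + 10) mod 24
= 28 mod 24 = 4
Minutes unchanged → 04:14; 28 ≥ 24 → next day


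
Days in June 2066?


Month: June (month 6)
June has 30 days

30 days


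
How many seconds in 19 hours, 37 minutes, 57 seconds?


Hours: 19 × 3600 = 68400
Minutes: 37 × 60 = 2220
Seconds: 57
Total = 68400 + 2220 + 57 = 70677

70677 seconds


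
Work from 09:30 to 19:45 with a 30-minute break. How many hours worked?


Total time = (19×60+45) - (9×60+30)
= 1185 - 570 = 615 min
Minus break: 615 - 30 = 585 min
= 9h 45m

9h 45m (585 minutes)


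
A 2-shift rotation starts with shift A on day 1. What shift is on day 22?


Shift B

Shifts: A, B
Start: A (index 0)
Day 22: (0 + 22 - 1) mod 2
= 21 mod 2
= 1
Index 1 → shift B


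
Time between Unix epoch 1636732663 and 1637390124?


657461 seconds (182.6 hours / 7.61 days)

Difference = 1637390124 - 1636732663 = 657461 seconds
In hours: 657461 / 3600 ≈ 182.6
In days: 657461 / 86400 ≈ 7.61


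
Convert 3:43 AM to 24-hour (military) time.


Input: 3:43 AM
AM hour stays: 3

03:43


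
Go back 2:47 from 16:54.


Start: 1014 minutes from midnight
Subtract: 167 minutes
Remaining: 1014 - 167 = 847
Hours: 14, Minutes: 7

14:07


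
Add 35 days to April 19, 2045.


Start: April 19, 2045
Add 35 days
April 19 → May 1: 30 - 19 + 1 = 12 days (35 - 12 = 23 left)
May 1 + 23 = May 24, 2045

May 24, 2045


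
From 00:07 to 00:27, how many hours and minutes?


0h 20m

End time in minutes: 0×60 + 27 = 27
Start time in minutes: 0×60 + 7 = 7
Difference = 27 - 7 = 20 minutes
= 0 hours 20 minutes


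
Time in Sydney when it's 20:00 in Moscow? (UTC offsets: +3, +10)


03:00 (next day)

Time difference = UTC+10 - UTC+3 = +7 hours
New hour = (20 + 7) mod 24
= 27 mod 24 = 3
Minutes unchanged → 03:00; 27 ≥ 24 → next day


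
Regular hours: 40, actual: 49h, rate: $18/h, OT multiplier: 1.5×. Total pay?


$963.00

Regular: 40h × $18 = $720.00
Overtime: 49 - 40 = 9h
OT pay: 9h × $18 × 1.5 = $243.00
Total = $720.00 + $243.00 = $963.00


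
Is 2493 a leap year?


No

Rules: divisible by 4 AND (not by 100 OR by 400)
2493 ÷ 4 = 623 remainder 1 → not divisible by 4
Not divisible by 4 → not a leap year


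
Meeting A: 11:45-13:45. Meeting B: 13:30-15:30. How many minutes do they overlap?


Meeting A: 705-825 (in minutes from midnight)
Meeting B: 810-930
Overlap start = max(705, 810) = 810
Overlap end = min(825, 930) = 825
Overlap = max(0, 825 - 810) = 15 min

15 minutes


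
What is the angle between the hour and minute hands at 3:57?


136.5°

Hour hand = 3×30 + 57×0.5 = 118.5°
Minute hand = 57×6 = 342°
Difference = |118.5 - 342| = 223.5°
Since > 180°: 360 - 223.5 = 136.5°


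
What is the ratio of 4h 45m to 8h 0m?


Duration 1: 285 minutes
Duration 2: 480 minutes
Ratio = 285:480
GCD = 15
Simplified = 19:32
As a decimal: 19/32 ≈ 0.59

19:32 (0.59)


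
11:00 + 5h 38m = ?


Start: 660 minutes from midnight
Add: 338 minutes
Total: 998 minutes
Hours: 998 ÷ 60 = 16 remainder 38

16:38


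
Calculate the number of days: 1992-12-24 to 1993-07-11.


From December 24, 1992 to July 11, 1993
Rest of December 1992: 31 - 24 = 7
Full months: January 31, February 1993 28, March 31, April 30, May 31, June 30
Days into July 1993: 11
Total = 7 + 31 + 28 + 31 + 30 + 31 + 30 + 11 = 199 days

199 days


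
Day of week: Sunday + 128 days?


Tuesday

Start: Sunday (index 6)
(6 + 128) mod 7
= 134 mod 7
= 1
Index 1 → Tuesday


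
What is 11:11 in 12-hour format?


Hour: 11
11 < 12 → AM

11:11 AM


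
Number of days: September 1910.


Month: September (month 9)
September has 30 days

30 days


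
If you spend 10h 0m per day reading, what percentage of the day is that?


Time: 600 minutes
Day: 1440 minutes
Percentage = (600/1440) × 100 ≈ 41.7%

41.7%


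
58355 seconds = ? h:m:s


Hours: 58355 ÷ 3600 = 16 remainder 755
Minutes: 755 ÷ 60 = 12 remainder 35
Seconds: 35

16h 12m 35s


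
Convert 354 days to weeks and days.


50 weeks 4 days

Weeks: 354 ÷ 7 = 50 remainder 4


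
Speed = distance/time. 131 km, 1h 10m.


Distance: 131 km
Time: 1h 10m = 70 min = 70/60 = 7/6 hours
Speed = 131 ÷ (7/6) = 131 × 6 / 7 = 786/7 ≈ 112.3 km/h

112.3 km/h


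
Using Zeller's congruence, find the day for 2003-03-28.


Friday

Zeller's congruence:
q=28, m=3, k=3, j=20
h = (28 + ⌊13×4/5⌋ + 3 + ⌊3/4⌋ + ⌊20/4⌋ - 2×20) mod 7
= (28 + 10 + 3 + 0 + 5 - 40) mod 7
= 6 mod 7 = 6
h=6 → Friday


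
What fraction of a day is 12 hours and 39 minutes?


Total minutes: 12×60 + 39 = 759
Day = 24×60 = 1440 minutes
Fraction = 759/1440 ≈ 0.5271
As a percentage: 759/1440 × 100 ≈ 52.71%

0.5271 (52.71%)


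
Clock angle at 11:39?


Hour hand = 11×30 + 39×0.5 = 349.5°
Minute hand = 39×6 = 234°
Difference = |349.5 - 234| = 115.5°

115.5°


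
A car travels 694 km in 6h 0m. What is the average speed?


115.7 km/h

Distance: 694 km
Time: 6 hours
Speed = 694 / 6 ≈ 115.7 km/h


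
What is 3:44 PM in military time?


15:44

Input: 3:44 PM
PM: 3 + 12 = 15


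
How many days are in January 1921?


Month: January (month 1)
January has 31 days

31 days


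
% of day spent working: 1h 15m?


Time: 75 minutes
Day: 1440 minutes
Percentage = (75/1440) × 100 ≈ 5.2%

5.2%


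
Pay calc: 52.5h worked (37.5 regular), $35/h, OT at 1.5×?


$2100.00

Regular: 37.5h × $35 = $1312.50
Overtime: 52.5 - 37.5 = 15.0h
OT pay: 15.0h × $35 × 1.5 = $787.50
Total = $1312.50 + $787.50 = $2100.00


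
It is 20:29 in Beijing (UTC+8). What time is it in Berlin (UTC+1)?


13:29

Time difference = UTC+1 - UTC+8 = -7 hours
New hour = (20 -7) mod 24
= 13 mod 24 = 13
Minutes unchanged → 13:29


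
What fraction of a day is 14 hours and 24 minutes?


0.6000 (60.00%)

Total minutes: 14×60 + 24 = 864
Day = 24×60 = 1440 minutes
Fraction = 864/1440 = 0.6000
As a percentage: 864/1440 × 100 = 60.00%


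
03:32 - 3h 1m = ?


00:31

Start: 212 minutes from midnight
Subtract: 181 minutes
Remaining: 212 - 181 = 31
Hours: 0, Minutes: 31


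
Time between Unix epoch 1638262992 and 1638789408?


526416 seconds (146.2 hours / 6.09 days)

Difference = 1638789408 - 1638262992 = 526416 seconds
In hours: 526416 / 3600 ≈ 146.2
In days: 526416 / 86400 ≈ 6.09


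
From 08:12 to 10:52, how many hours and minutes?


2h 40m

End time in minutes: 10×60 + 52 = 652
Start time in minutes: 8×60 + 12 = 492
Difference = 652 - 492 = 160 minutes
= 2 hours 40 minutes


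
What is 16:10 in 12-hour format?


4:10 PM

Hour: 16
16 - 12 = 4 → PM


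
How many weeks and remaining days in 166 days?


Weeks: 166 ÷ 7 = 23 remainder 5

23 weeks 5 days


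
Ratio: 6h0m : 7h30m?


Duration 1: 360 minutes
Duration 2: 450 minutes
Ratio = 360:450
GCD = 90
Simplified = 4:5
As a decimal: 4/5 = 0.80

4:5 (0.80)


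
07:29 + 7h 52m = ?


Start: 449 minutes from midnight
Add: 472 minutes
Total: 921 minutes
Hours: 921 ÷ 60 = 15 remainder 21

15:21


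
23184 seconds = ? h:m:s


Hours: 23184 ÷ 3600 = 6 remainder 1584
Minutes: 1584 ÷ 60 = 26 remainder 24
Seconds: 24

6h 26m 24s


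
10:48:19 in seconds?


38899 seconds

Hours: 10 × 3600 = 36000
Minutes: 48 × 60 = 2880
Seconds: 19
Total = 36000 + 2880 + 19 = 38899


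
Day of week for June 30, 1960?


Thursday

Zeller's congruence:
q=30, m=6, k=60, j=19
h = (30 + ⌊13×7/5⌋ + 60 + ⌊60/4⌋ + ⌊19/4⌋ - 2×19) mod 7
= (30 + 18 + 60 + 15 + 4 - 38) mod 7
= 89 mod 7 = 5
h=5 → Thursday


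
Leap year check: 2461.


Rules: divisible by 4 AND (not by 100 OR by 400)
2461 ÷ 4 = 615 remainder 1 → not divisible by 4
Not divisible by 4 → not a leap year

No


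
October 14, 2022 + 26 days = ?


November 9, 2022

Start: October 14, 2022
Add 26 days
October 14 → November 1: 31 - 14 + 1 = 18 days (26 - 18 = 8 left)
November 1 + 8 = November 9, 2022


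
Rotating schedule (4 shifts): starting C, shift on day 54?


Shift D

Shifts: A, B, C, D
Start: C (index 2)
Day 54: (2 + 54 - 1) mod 4
= 55 mod 4
= 3
Index 3 → shift D


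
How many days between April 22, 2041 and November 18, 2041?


210 days

From April 22, 2041 to November 18, 2041
Rest of April 2041: 30 - 22 = 8
Full months: May 31, June 30, July 31, August 31, September 30, October 31
Days into November 2041: 18
Total = 8 + 31 + 30 + 31 + 31 + 30 + 31 + 18 = 210 days


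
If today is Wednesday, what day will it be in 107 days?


Start: Wednesday (index 2)
(2 + 107) mod 7
= 109 mod 7
= 4
Index 4 → Friday

Friday


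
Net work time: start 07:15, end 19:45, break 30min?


12h 0m (720 minutes)

Total time = (19×60+45) - (7×60+15)
= 1185 - 435 = 750 min
Minus break: 750 - 30 = 720 min
= 12h 0m


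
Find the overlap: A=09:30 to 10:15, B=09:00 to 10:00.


30 minutes

Meeting A: 570-615 (in minutes from midnight)
Meeting B: 540-600
Overlap start = max(570, 540) = 570
Overlap end = min(615, 600) = 600
Overlap = max(0, 600 - 570) = 30 min


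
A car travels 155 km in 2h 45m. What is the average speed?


Distance: 155 km
Time: 2h 45m = 165 min = 165/60 = 11/4 hours
Speed = 155 ÷ (11/4) = 155 × 4 / 11 = 620/11 ≈ 56.4 km/h

56.4 km/h


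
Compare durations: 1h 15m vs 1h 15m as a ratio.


1:1 (1.00)

Duration 1: 75 minutes
Duration 2: 75 minutes
Ratio = 75:75
GCD = 75
Simplified = 1:1
As a decimal: 1/1 = 1.00


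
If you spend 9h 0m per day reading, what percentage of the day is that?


Time: 540 minutes
Day: 1440 minutes
Percentage = (540/1440) × 100 = 37.5%

37.5%


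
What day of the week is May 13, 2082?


Wednesday

Zeller's congruence:
q=13, m=5, k=82, j=20
h = (13 + ⌊13×6/5⌋ + 82 + ⌊82/4⌋ + ⌊20/4⌋ - 2×20) mod 7
= (13 + 15 + 82 + 20 + 5 - 40) mod 7
= 95 mod 7 = 4
h=4 → Wednesday


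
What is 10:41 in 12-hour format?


Hour: 10
10 < 12 → AM

10:41 AM


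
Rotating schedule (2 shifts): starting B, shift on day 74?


Shifts: A, B
Start: B (index 1)
Day 74: (1 + 74 - 1) mod 2
= 74 mod 2
= 0
Index 0 → shift A

Shift A


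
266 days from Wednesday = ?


Wednesday

Start: Wednesday (index 2)
(2 + 266) mod 7
= 268 mod 7
= 2
Index 2 → Wednesday


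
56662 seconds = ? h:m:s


15h 44m 22s

Hours: 56662 ÷ 3600 = 15 remainder 2662
Minutes: 2662 ÷ 60 = 44 remainder 22
Seconds: 22


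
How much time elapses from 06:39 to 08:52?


2h 13m

End time in minutes: 8×60 + 52 = 532
Start time in minutes: 6×60 + 39 = 399
Difference = 532 - 399 = 133 minutes
= 2 hours 13 minutes


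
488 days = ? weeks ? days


Weeks: 488 ÷ 7 = 69 remainder 5

69 weeks 5 days


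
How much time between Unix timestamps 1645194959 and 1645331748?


Difference = 1645331748 - 1645194959 = 136789 seconds
In hours: 136789 / 3600 ≈ 38.0
In days: 136789 / 86400 ≈ 1.58

136789 seconds (38.0 hours / 1.58 days)


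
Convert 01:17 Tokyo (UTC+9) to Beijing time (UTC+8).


00:17

Time difference = UTC+8 - UTC+9 = -1 hours
New hour = (1 -1) mod 24
= 0 mod 24 = 0
Minutes unchanged → 00:17


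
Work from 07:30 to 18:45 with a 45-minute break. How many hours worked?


10h 30m (630 minutes)

Total time = (18×60+45) - (7×60+30)
= 1125 - 450 = 675 min
Minus break: 675 - 45 = 630 min
= 10h 30m


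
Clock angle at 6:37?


23.5°

Hour hand = 6×30 + 37×0.5 = 198.5°
Minute hand = 37×6 = 222°
Difference = |198.5 - 222| = 23.5°


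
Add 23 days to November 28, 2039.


Start: November 28, 2039
Add 23 days
November 28 → December 1: 30 - 28 + 1 = 3 days (23 - 3 = 20 left)
December 1 + 20 = December 21, 2039

December 21, 2039


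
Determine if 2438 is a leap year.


Rules: divisible by 4 AND (not by 100 OR by 400)
2438 ÷ 4 = 609 remainder 2 → not divisible by 4
Not divisible by 4 → not a leap year

No


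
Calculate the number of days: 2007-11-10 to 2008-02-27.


109 days

From November 10, 2007 to February 27, 2008
Rest of November 2007: 30 - 10 = 20
Full months: December 31, January 31
Days into February 2008: 27
Total = 20 + 31 + 31 + 27 = 109 days


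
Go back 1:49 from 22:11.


Start: 1331 minutes from midnight
Subtract: 109 minutes
Remaining: 1331 - 109 = 1222
Hours: 20, Minutes: 22

20:22


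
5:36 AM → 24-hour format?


05:36

Input: 5:36 AM
AM hour stays: 5


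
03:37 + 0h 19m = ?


Start: 217 minutes from midnight
Add: 19 minutes
Total: 236 minutes
Hours: 236 ÷ 60 = 3 remainder 56

03:56


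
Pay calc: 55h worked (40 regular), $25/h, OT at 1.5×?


$1562.50

Regular: 40h × $25 = $1000.00
Overtime: 55 - 40 = 15h
OT pay: 15h × $25 × 1.5 = $562.50
Total = $1000.00 + $562.50 = $1562.50


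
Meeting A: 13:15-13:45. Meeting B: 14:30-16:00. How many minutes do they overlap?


Meeting A: 795-825 (in minutes from midnight)
Meeting B: 870-960
Overlap start = max(795, 870) = 870
Overlap end = min(825, 960) = 825
Overlap = max(0, 825 - 870) = 0 min

0 minutes


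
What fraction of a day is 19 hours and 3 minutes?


0.7938 (79.38%)

Total minutes: 19×60 + 3 = 1143
Day = 24×60 = 1440 minutes
Fraction = 1143/1440 ≈ 0.7938
As a percentage: 1143/1440 × 100 ≈ 79.38%


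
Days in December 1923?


31 days

Month: December (month 12)
December has 31 days


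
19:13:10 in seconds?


69190 seconds

Hours: 19 × 3600 = 68400
Minutes: 13 × 60 = 780
Seconds: 10
Total = 68400 + 780 + 10 = 69190


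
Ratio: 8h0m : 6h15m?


Duration 1: 480 minutes
Duration 2: 375 minutes
Ratio = 480:375
GCD = 15
Simplified = 32:25
As a decimal: 32/25 = 1.28

32:25 (1.28)


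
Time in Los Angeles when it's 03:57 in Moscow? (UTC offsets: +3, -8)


Time difference = UTC-8 - UTC+3 = -11 hours
New hour = (3 -11) mod 24
= -8 mod 24 = 16
Minutes unchanged → 16:57; -8 < 0 → previous day

16:57 (previous day)


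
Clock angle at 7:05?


Hour hand = 7×30 + 5×0.5 = 212.5°
Minute hand = 5×6 = 30°
Difference = |212.5 - 30| = 182.5°
Since > 180°: 360 - 182.5 = 177.5°

177.5°


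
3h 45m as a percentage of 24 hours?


0.1563 (15.63%)

Total minutes: 3×60 + 45 = 225
Day = 24×60 = 1440 minutes
Fraction = 225/1440 ≈ 0.1563
As a percentage: 225/1440 × 100 ≈ 15.63%


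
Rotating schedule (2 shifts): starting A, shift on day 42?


Shifts: A, B
Start: A (index 0)
Day 42: (0 + 42 - 1) mod 2
= 41 mod 2
= 1
Index 1 → shift B

Shift B


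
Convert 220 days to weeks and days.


31 weeks 3 days

Weeks: 220 ÷ 7 = 31 remainder 3


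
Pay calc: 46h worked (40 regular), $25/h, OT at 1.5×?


Regular: 40h × $25 = $1000.00
Overtime: 46 - 40 = 6h
OT pay: 6h × $25 × 1.5 = $225.00
Total = $1000.00 + $225.00 = $1225.00

$1225.00


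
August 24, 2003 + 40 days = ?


October 3, 2003

Start: August 24, 2003
Add 40 days
August 24 → September 1: 31 - 24 + 1 = 8 days (40 - 8 = 32 left)
September 1 → October 1: 30 - 1 + 1 = 30 days (32 - 30 = 2 left)
October 1 + 2 = October 3, 2003


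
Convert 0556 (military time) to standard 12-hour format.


5:56 AM

Hour: 5
5 < 12 → AM


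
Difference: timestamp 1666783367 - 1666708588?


Difference = 1666783367 - 1666708588 = 74779 seconds
In hours: 74779 / 3600 ≈ 20.8
In days: 74779 / 86400 ≈ 0.87

74779 seconds (20.8 hours / 0.87 days)


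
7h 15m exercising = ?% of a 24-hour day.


Time: 435 minutes
Day: 1440 minutes
Percentage = (435/1440) × 100 ≈ 30.2%

30.2%


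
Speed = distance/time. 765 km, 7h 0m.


109.3 km/h

Distance: 765 km
Time: 7 hours
Speed = 765 / 7 ≈ 109.3 km/h


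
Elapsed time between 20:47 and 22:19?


End time in minutes: 22×60 + 19 = 1339
Start time in minutes: 20×60 + 47 = 1247
Difference = 1339 - 1247 = 92 minutes
= 1 hours 32 minutes

1h 32m


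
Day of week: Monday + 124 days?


Start: Monday (index 0)
(0 + 124) mod 7
= 124 mod 7
= 5
Index 5 → Saturday

Saturday


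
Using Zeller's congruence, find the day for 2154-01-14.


Monday

Zeller's congruence:
q=14, m=13, k=53, j=21
h = (14 + ⌊13×14/5⌋ + 53 + ⌊53/4⌋ + ⌊21/4⌋ - 2×21) mod 7
= (14 + 36 + 53 + 13 + 5 - 42) mod 7
= 79 mod 7 = 2
h=2 → Monday


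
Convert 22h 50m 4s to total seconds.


Hours: 22 × 3600 = 79200
Minutes: 50 × 60 = 3000
Seconds: 4
Total = 79200 + 3000 + 4 = 82204

82204 seconds


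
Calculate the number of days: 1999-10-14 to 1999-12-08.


From October 14, 1999 to December 8, 1999
Rest of October 1999: 31 - 14 = 17
Full months: November 30
Days into December 1999: 8
Total = 17 + 30 + 8 = 55 days

55 days


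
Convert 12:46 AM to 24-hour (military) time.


Input: 12:46 AM
12 AM → 00 (midnight)

00:46


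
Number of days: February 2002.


28 days

Month: February (month 2)
February: 28 or 29 (leap year)
2002 leap year? No


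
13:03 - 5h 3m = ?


08:00

Start: 783 minutes from midnight
Subtract: 303 minutes
Remaining: 783 - 303 = 480
Hours: 8, Minutes: 0


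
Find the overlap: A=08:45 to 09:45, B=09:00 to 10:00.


45 minutes

Meeting A: 525-585 (in minutes from midnight)
Meeting B: 540-600
Overlap start = max(525, 540) = 540
Overlap end = min(585, 600) = 585
Overlap = max(0, 585 - 540) = 45 min


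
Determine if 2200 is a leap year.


No

Rules: divisible by 4 AND (not by 100 OR by 400)
2200 ÷ 4 = 550 exactly → divisible by 4
2200 ÷ 100 = 22 exactly → divisible by 100
2200 ÷ 400 = 5 remainder 200 → not divisible by 400
Divisible by 100 but not by 400 → not a leap year


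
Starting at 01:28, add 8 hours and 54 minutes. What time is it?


Start: 88 minutes from midnight
Add: 534 minutes
Total: 622 minutes
Hours: 622 ÷ 60 = 10 remainder 22

10:22


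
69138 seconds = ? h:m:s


Hours: 69138 ÷ 3600 = 19 remainder 738
Minutes: 738 ÷ 60 = 12 remainder 18
Seconds: 18

19h 12m 18s


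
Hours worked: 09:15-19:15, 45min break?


9h 15m (555 minutes)

Total time = (19×60+15) - (9×60+15)
= 1155 - 555 = 600 min
Minus break: 600 - 45 = 555 min
= 9h 15m


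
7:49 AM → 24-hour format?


07:49

Input: 7:49 AM
AM hour stays: 7


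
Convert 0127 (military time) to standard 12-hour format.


Hour: 1
1 < 12 → AM

1:27 AM


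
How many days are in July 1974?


31 days

Month: July (month 7)
July has 31 days


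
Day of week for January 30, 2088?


Zeller's congruence:
q=30, m=13, k=87, j=20
h = (30 + ⌊13×14/5⌋ + 87 + ⌊87/4⌋ + ⌊20/4⌋ - 2×20) mod 7
= (30 + 36 + 87 + 21 + 5 - 40) mod 7
= 139 mod 7 = 6
h=6 → Friday

Friday


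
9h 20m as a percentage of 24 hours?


0.3889 (38.89%)

Total minutes: 9×60 + 20 = 560
Day = 24×60 = 1440 minutes
Fraction = 560/1440 ≈ 0.3889
As a percentage: 560/1440 × 100 ≈ 38.89%


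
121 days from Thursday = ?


Start: Thursday (index 3)
(3 + 121) mod 7
= 124 mod 7
= 5
Index 5 → Saturday

Saturday


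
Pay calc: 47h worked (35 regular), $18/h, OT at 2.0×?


Regular: 35h × $18 = $630.00
Overtime: 47 - 35 = 12h
OT pay: 12h × $18 × 2.0 = $432.00
Total = $630.00 + $432.00 = $1062.00

$1062.00


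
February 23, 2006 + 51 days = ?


Start: February 23, 2006
Add 51 days
February 23 → March 1: 28 - 23 + 1 = 6 days (51 - 6 = 45 left)
March 1 → April 1: 31 - 1 + 1 = 31 days (45 - 31 = 14 left)
April 1 + 14 = April 15, 2006

April 15, 2006


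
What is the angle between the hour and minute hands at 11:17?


123.5°

Hour hand = 11×30 + 17×0.5 = 338.5°
Minute hand = 17×6 = 102°
Difference = |338.5 - 102| = 236.5°
Since > 180°: 360 - 236.5 = 123.5°


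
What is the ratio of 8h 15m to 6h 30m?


33:26 (1.27)

Duration 1: 495 minutes
Duration 2: 390 minutes
Ratio = 495:390
GCD = 15
Simplified = 33:26
As a decimal: 33/26 ≈ 1.27


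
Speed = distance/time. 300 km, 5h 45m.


Distance: 300 km
Time: 5h 45m = 345 min = 345/60 = 23/4 hours
Speed = 300 ÷ (23/4) = 300 × 4 / 23 = 1200/23 ≈ 52.2 km/h

52.2 km/h


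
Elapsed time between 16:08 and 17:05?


0h 57m

End time in minutes: 17×60 + 5 = 1025
Start time in minutes: 16×60 + 8 = 968
Difference = 1025 - 968 = 57 minutes
= 0 hours 57 minutes


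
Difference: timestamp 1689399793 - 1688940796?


458997 seconds (127.5 hours / 5.31 days)

Difference = 1689399793 - 1688940796 = 458997 seconds
In hours: 458997 / 3600 ≈ 127.5
In days: 458997 / 86400 ≈ 5.31


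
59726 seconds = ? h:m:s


Hours: 59726 ÷ 3600 = 16 remainder 2126
Minutes: 2126 ÷ 60 = 35 remainder 26
Seconds: 26

16h 35m 26s


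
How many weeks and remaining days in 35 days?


5 weeks 0 days

Weeks: 35 ÷ 7 = 5 remainder 0


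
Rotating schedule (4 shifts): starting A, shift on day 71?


Shift C

Shifts: A, B, C, D
Start: A (index 0)
Day 71: (0 + 71 - 1) mod 4
= 70 mod 4
= 2
Index 2 → shift C


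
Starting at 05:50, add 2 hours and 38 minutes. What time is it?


Start: 350 minutes from midnight
Add: 158 minutes
Total: 508 minutes
Hours: 508 ÷ 60 = 8 remainder 28

08:28


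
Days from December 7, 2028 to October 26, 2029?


From December 7, 2028 to October 26, 2029
Rest of December 2028: 31 - 7 = 24
Full months: January 31, February 2029 28, March 31, April 30, May 31, June 30, July 31, August 31, September 30
Days into October 2029: 26
Total = 24 + 31 + 28 + 31 + 30 + 31 + 30 + 31 + 31 + 30 + 26 = 323 days

323 days


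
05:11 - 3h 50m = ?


Start: 311 minutes from midnight
Subtract: 230 minutes
Remaining: 311 - 230 = 81
Hours: 1, Minutes: 21

01:21


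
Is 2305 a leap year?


Rules: divisible by 4 AND (not by 100 OR by 400)
2305 ÷ 4 = 576 remainder 1 → not divisible by 4
Not divisible by 4 → not a leap year

No


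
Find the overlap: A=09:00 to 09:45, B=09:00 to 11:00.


45 minutes

Meeting A: 540-585 (in minutes from midnight)
Meeting B: 540-660
Overlap start = max(540, 540) = 540
Overlap end = min(585, 660) = 585
Overlap = max(0, 585 - 540) = 45 min


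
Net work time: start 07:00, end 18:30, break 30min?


Total time = (18×60+30) - (7×60+0)
= 1110 - 420 = 690 min
Minus break: 690 - 30 = 660 min
= 11h 0m

11h 0m (660 minutes)


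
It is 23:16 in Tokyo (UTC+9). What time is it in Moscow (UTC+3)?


17:16

Time difference = UTC+3 - UTC+9 = -6 hours
New hour = (23 -6) mod 24
= 17 mod 24 = 17
Minutes unchanged → 17:16


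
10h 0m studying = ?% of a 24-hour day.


41.7%

Time: 600 minutes
Day: 1440 minutes
Percentage = (600/1440) × 100 ≈ 41.7%


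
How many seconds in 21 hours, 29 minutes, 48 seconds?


Hours: 21 × 3600 = 75600
Minutes: 29 × 60 = 1740
Seconds: 48
Total = 75600 + 1740 + 48 = 77388

77388 seconds


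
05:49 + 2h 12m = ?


08:01

Start: 349 minutes from midnight
Add: 132 minutes
Total: 481 minutes
Hours: 481 ÷ 60 = 8 remainder 1


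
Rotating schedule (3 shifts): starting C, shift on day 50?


Shift A

Shifts: A, B, C
Start: C (index 2)
Day 50: (2 + 50 - 1) mod 3
= 51 mod 3
= 0
Index 0 → shift A


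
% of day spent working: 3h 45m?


Time: 225 minutes
Day: 1440 minutes
Percentage = (225/1440) × 100 ≈ 15.6%

15.6%


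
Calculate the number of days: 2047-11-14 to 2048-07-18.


From November 14, 2047 to July 18, 2048
Rest of November 2047: 30 - 14 = 16
Full months: December 31, January 31, February 2048 29, March 31, April 30, May 31, June 30
Days into July 2048: 18
Total = 16 + 31 + 31 + 29 + 31 + 30 + 31 + 30 + 18 = 247 days

247 days


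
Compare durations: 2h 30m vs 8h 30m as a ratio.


Duration 1: 150 minutes
Duration 2: 510 minutes
Ratio = 150:510
GCD = 30
Simplified = 5:17
As a decimal: 5/17 ≈ 0.29

5:17 (0.29)


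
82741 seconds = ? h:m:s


22h 59m 1s

Hours: 82741 ÷ 3600 = 22 remainder 3541
Minutes: 3541 ÷ 60 = 59 remainder 1
Seconds: 1


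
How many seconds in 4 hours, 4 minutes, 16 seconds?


14656 seconds

Hours: 4 × 3600 = 14400
Minutes: 4 × 60 = 240
Seconds: 16
Total = 14400 + 240 + 16 = 14656


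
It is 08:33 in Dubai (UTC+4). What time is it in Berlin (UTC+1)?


05:33

Time difference = UTC+1 - UTC+4 = -3 hours
New hour = (8 -3) mod 24
= 5 mod 24 = 5
Minutes unchanged → 05:33


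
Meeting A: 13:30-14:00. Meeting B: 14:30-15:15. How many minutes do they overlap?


Meeting A: 810-840 (in minutes from midnight)
Meeting B: 870-915
Overlap start = max(810, 870) = 870
Overlap end = min(840, 915) = 840
Overlap = max(0, 840 - 870) = 0 min

0 minutes


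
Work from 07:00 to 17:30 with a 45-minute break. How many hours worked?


Total time = (17×60+30) - (7×60+0)
= 1050 - 420 = 630 min
Minus break: 630 - 45 = 585 min
= 9h 45m

9h 45m (585 minutes)


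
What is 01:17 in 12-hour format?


Hour: 1
1 < 12 → AM

1:17 AM


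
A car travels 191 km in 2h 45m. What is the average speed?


69.5 km/h

Distance: 191 km
Time: 2h 45m = 165 min = 165/60 = 11/4 hours
Speed = 191 ÷ (11/4) = 191 × 4 / 11 = 764/11 ≈ 69.5 km/h


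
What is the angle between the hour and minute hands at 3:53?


Hour hand = 3×30 + 53×0.5 = 116.5°
Minute hand = 53×6 = 318°
Difference = |116.5 - 318| = 201.5°
Since > 180°: 360 - 201.5 = 158.5°

158.5°


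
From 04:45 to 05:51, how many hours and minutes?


1h 6m

End time in minutes: 5×60 + 51 = 351
Start time in minutes: 4×60 + 45 = 285
Difference = 351 - 285 = 66 minutes
= 1 hours 6 minutes


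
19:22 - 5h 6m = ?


14:16

Start: 1162 minutes from midnight
Subtract: 306 minutes
Remaining: 1162 - 306 = 856
Hours: 14, Minutes: 16


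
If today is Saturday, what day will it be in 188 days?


Start: Saturday (index 5)
(5 + 188) mod 7
= 193 mod 7
= 4
Index 4 → Friday

Friday


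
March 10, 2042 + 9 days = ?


Start: March 10, 2042
Add 9 days
March 10 + 9 = March 19, 2042

March 19, 2042


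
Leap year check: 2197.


No

Rules: divisible by 4 AND (not by 100 OR by 400)
2197 ÷ 4 = 549 remainder 1 → not divisible by 4
Not divisible by 4 → not a leap year


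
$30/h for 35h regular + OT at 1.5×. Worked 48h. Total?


Regular: 35h × $30 = $1050.00
Overtime: 48 - 35 = 13h
OT pay: 13h × $30 × 1.5 = $585.00
Total = $1050.00 + $585.00 = $1635.00

$1635.00


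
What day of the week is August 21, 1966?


Sunday

Zeller's congruence:
q=21, m=8, k=66, j=19
h = (21 + ⌊13×9/5⌋ + 66 + ⌊66/4⌋ + ⌊19/4⌋ - 2×19) mod 7
= (21 + 23 + 66 + 16 + 4 - 38) mod 7
= 92 mod 7 = 1
h=1 → Sunday


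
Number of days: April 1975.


Month: April (month 4)
April has 30 days

30 days


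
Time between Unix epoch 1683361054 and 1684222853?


Difference = 1684222853 - 1683361054 = 861799 seconds
In hours: 861799 / 3600 ≈ 239.4
In days: 861799 / 86400 ≈ 9.97

861799 seconds (239.4 hours / 9.97 days)


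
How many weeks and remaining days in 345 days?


49 weeks 2 days

Weeks: 345 ÷ 7 = 49 remainder 2


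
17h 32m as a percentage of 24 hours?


0.7306 (73.06%)

Total minutes: 17×60 + 32 = 1052
Day = 24×60 = 1440 minutes
Fraction = 1052/1440 ≈ 0.7306
As a percentage: 1052/1440 × 100 ≈ 73.06%


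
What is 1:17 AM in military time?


01:17

Input: 1:17 AM
AM hour stays: 1


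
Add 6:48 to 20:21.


03:09 (next day)

Start: 1221 minutes from midnight
Add: 408 minutes
Total: 1629 minutes
Hours: 1629 ÷ 60 = 27 remainder 9
27 ≥ 24 → 27 - 24 = 3 (next day)


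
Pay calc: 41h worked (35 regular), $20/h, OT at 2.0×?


Regular: 35h × $20 = $700.00
Overtime: 41 - 35 = 6h
OT pay: 6h × $20 × 2.0 = $240.00
Total = $700.00 + $240.00 = $940.00

$940.00


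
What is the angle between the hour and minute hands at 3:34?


Hour hand = 3×30 + 34×0.5 = 107.0°
Minute hand = 34×6 = 204°
Difference = |107.0 - 204| = 97.0°

97.0°


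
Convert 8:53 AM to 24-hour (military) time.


08:53

Input: 8:53 AM
AM hour stays: 8


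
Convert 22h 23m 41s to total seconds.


80621 seconds

Hours: 22 × 3600 = 79200
Minutes: 23 × 60 = 1380
Seconds: 41
Total = 79200 + 1380 + 41 = 80621


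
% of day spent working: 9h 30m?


39.6%

Time: 570 minutes
Day: 1440 minutes
Percentage = (570/1440) × 100 ≈ 39.6%


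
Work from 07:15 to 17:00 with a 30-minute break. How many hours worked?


9h 15m (555 minutes)

Total time = (17×60+0) - (7×60+15)
= 1020 - 435 = 585 min
Minus break: 585 - 30 = 555 min
= 9h 15m


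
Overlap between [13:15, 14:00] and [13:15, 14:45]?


Meeting A: 795-840 (in minutes from midnight)
Meeting B: 795-885
Overlap start = max(795, 795) = 795
Overlap end = min(840, 885) = 840
Overlap = max(0, 840 - 795) = 45 min

45 minutes


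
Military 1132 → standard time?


11:32 AM

Hour: 11
11 < 12 → AM


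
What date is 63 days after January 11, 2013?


March 15, 2013

Start: January 11, 2013
Add 63 days
January 11 → February 1: 31 - 11 + 1 = 21 days (63 - 21 = 42 left)
February 1 → March 1: 28 - 1 + 1 = 28 days (42 - 28 = 14 left)
March 1 + 14 = March 15, 2013


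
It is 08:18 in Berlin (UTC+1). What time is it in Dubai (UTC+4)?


Time difference = UTC+4 - UTC+1 = +3 hours
New hour = (8 + 3) mod 24
= 11 mod 24 = 11
Minutes unchanged → 11:18

11:18


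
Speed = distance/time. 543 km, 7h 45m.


70.1 km/h

Distance: 543 km
Time: 7h 45m = 465 min = 465/60 = 31/4 hours
Speed = 543 ÷ (31/4) = 543 × 4 / 31 = 2172/31 ≈ 70.1 km/h


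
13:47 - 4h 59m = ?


08:48

Start: 827 minutes from midnight
Subtract: 299 minutes
Remaining: 827 - 299 = 528
Hours: 8, Minutes: 48


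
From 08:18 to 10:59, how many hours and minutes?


2h 41m

End time in minutes: 10×60 + 59 = 659
Start time in minutes: 8×60 + 18 = 498
Difference = 659 - 498 = 161 minutes
= 2 hours 41 minutes


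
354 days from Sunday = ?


Start: Sunday (index 6)
(6 + 354) mod 7
= 360 mod 7
= 3
Index 3 → Thursday

Thursday


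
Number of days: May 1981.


31 days

Month: May (month 5)
May has 31 days


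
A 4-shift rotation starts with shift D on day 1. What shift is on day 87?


Shift B

Shifts: A, B, C, D
Start: D (index 3)
Day 87: (3 + 87 - 1) mod 4
= 89 mod 4
= 1
Index 1 → shift B


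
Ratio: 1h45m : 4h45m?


Duration 1: 105 minutes
Duration 2: 285 minutes
Ratio = 105:285
GCD = 15
Simplified = 7:19
As a decimal: 7/19 ≈ 0.37

7:19 (0.37)


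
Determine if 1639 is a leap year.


No

Rules: divisible by 4 AND (not by 100 OR by 400)
1639 ÷ 4 = 409 remainder 3 → not divisible by 4
Not divisible by 4 → not a leap year


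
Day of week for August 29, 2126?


Thursday

Zeller's congruence:
q=29, m=8, k=26, j=21
h = (29 + ⌊13×9/5⌋ + 26 + ⌊26/4⌋ + ⌊21/4⌋ - 2×21) mod 7
= (29 + 23 + 26 + 6 + 5 - 42) mod 7
= 47 mod 7 = 5
h=5 → Thursday


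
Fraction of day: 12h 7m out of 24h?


0.5049 (50.49%)

Total minutes: 12×60 + 7 = 727
Day = 24×60 = 1440 minutes
Fraction = 727/1440 ≈ 0.5049
As a percentage: 727/1440 × 100 ≈ 50.49%


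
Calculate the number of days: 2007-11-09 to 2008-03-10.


122 days

From November 9, 2007 to March 10, 2008
Rest of November 2007: 30 - 9 = 21
Full months: December 31, January 31, February 2008 29
Days into March 2008: 10
Total = 21 + 31 + 31 + 29 + 10 = 122 days


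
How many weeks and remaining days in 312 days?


44 weeks 4 days

Weeks: 312 ÷ 7 = 44 remainder 4


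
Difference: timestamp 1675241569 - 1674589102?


Difference = 1675241569 - 1674589102 = 652467 seconds
In hours: 652467 / 3600 ≈ 181.2
In days: 652467 / 86400 ≈ 7.55

652467 seconds (181.2 hours / 7.55 days)


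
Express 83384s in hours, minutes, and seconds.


23h 9m 44s

Hours: 83384 ÷ 3600 = 23 remainder 584
Minutes: 584 ÷ 60 = 9 remainder 44
Seconds: 44


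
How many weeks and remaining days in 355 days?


Weeks: 355 ÷ 7 = 50 remainder 5

50 weeks 5 days


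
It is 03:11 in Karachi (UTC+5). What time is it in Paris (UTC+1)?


23:11 (previous day)

Time difference = UTC+1 - UTC+5 = -4 hours
New hour = (3 -4) mod 24
= -1 mod 24 = 23
Minutes unchanged → 23:11; -1 < 0 → previous day


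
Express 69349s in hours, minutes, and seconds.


19h 15m 49s

Hours: 69349 ÷ 3600 = 19 remainder 949
Minutes: 949 ÷ 60 = 15 remainder 49
Seconds: 49


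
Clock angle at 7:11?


Hour hand = 7×30 + 11×0.5 = 215.5°
Minute hand = 11×6 = 66°
Difference = |215.5 - 66| = 149.5°

149.5°


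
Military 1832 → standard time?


6:32 PM

Hour: 18
18 - 12 = 6 → PM


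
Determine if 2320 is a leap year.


Rules: divisible by 4 AND (not by 100 OR by 400)
2320 ÷ 4 = 580 exactly → divisible by 4
2320 ÷ 100 = 23 remainder 20 → not divisible by 100
Divisible by 4 but not by 100 → leap year

Yes


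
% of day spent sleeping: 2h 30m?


Time: 150 minutes
Day: 1440 minutes
Percentage = (150/1440) × 100 ≈ 10.4%

10.4%


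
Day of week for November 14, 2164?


Wednesday

Zeller's congruence:
q=14, m=11, k=64, j=21
h = (14 + ⌊13×12/5⌋ + 64 + ⌊64/4⌋ + ⌊21/4⌋ - 2×21) mod 7
= (14 + 31 + 64 + 16 + 5 - 42) mod 7
= 88 mod 7 = 4
h=4 → Wednesday


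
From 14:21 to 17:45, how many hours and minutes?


3h 24m

End time in minutes: 17×60 + 45 = 1065
Start time in minutes: 14×60 + 21 = 861
Difference = 1065 - 861 = 204 minutes
= 3 hours 24 minutes


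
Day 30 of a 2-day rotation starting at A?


Shifts: A, B
Start: A (index 0)
Day 30: (0 + 30 - 1) mod 2
= 29 mod 2
= 1
Index 1 → shift B

Shift B


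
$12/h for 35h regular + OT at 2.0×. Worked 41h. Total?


Regular: 35h × $12 = $420.00
Overtime: 41 - 35 = 6h
OT pay: 6h × $12 × 2.0 = $144.00
Total = $420.00 + $144.00 = $564.00

$564.00


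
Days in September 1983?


Month: September (month 9)
September has 30 days

30 days


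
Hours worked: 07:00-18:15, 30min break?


Total time = (18×60+15) - (7×60+0)
= 1095 - 420 = 675 min
Minus break: 675 - 30 = 645 min
= 10h 45m

10h 45m (645 minutes)


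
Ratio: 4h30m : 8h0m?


Duration 1: 270 minutes
Duration 2: 480 minutes
Ratio = 270:480
GCD = 30
Simplified = 9:16
As a decimal: 9/16 ≈ 0.56

9:16 (0.56)


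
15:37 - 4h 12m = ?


11:25

Start: 937 minutes from midnight
Subtract: 252 minutes
Remaining: 937 - 252 = 685
Hours: 11, Minutes: 25


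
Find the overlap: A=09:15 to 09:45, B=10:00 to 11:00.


Meeting A: 555-585 (in minutes from midnight)
Meeting B: 600-660
Overlap start = max(555, 600) = 600
Overlap end = min(585, 660) = 585
Overlap = max(0, 585 - 600) = 0 min

0 minutes


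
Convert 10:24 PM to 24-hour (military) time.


22:24

Input: 10:24 PM
PM: 10 + 12 = 22


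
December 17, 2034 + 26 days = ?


Start: December 17, 2034
Add 26 days
December 17 → January 1: 31 - 17 + 1 = 15 days (26 - 15 = 11 left)
January 1 + 11 = January 12, 2035

January 12, 2035


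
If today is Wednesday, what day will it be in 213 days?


Start: Wednesday (index 2)
(2 + 213) mod 7
= 215 mod 7
= 5
Index 5 → Saturday

Saturday


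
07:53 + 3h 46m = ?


11:39

Start: 473 minutes from midnight
Add: 226 minutes
Total: 699 minutes
Hours: 699 ÷ 60 = 11 remainder 39


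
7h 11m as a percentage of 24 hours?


Total minutes: 7×60 + 11 = 431
Day = 24×60 = 1440 minutes
Fraction = 431/1440 ≈ 0.2993
As a percentage: 431/1440 × 100 ≈ 29.93%

0.2993 (29.93%)


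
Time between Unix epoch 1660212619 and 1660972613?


759994 seconds (211.1 hours / 8.80 days)

Difference = 1660972613 - 1660212619 = 759994 seconds
In hours: 759994 / 3600 ≈ 211.1
In days: 759994 / 86400 ≈ 8.80


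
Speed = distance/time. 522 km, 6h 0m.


87.0 km/h

Distance: 522 km
Time: 6 hours
Speed = 522 / 6 = 87.0 km/h


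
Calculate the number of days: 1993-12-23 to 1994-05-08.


From December 23, 1993 to May 8, 1994
Rest of December 1993: 31 - 23 = 8
Full months: January 31, February 1994 28, March 31, April 30
Days into May 1994: 8
Total = 8 + 31 + 28 + 31 + 30 + 8 = 136 days

136 days


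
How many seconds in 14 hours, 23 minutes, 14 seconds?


Hours: 14 × 3600 = 50400
Minutes: 23 × 60 = 1380
Seconds: 14
Total = 50400 + 1380 + 14 = 51794

51794 seconds


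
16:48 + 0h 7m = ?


Start: 1008 minutes from midnight
Add: 7 minutes
Total: 1015 minutes
Hours: 1015 ÷ 60 = 16 remainder 55

16:55


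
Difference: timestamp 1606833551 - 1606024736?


Difference = 1606833551 - 1606024736 = 808815 seconds
In hours: 808815 / 3600 ≈ 224.7
In days: 808815 / 86400 ≈ 9.36

808815 seconds (224.7 hours / 9.36 days)


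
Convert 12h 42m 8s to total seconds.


45728 seconds

Hours: 12 × 3600 = 43200
Minutes: 42 × 60 = 2520
Seconds: 8
Total = 43200 + 2520 + 8 = 45728


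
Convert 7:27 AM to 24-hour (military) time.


07:27

Input: 7:27 AM
AM hour stays: 7
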